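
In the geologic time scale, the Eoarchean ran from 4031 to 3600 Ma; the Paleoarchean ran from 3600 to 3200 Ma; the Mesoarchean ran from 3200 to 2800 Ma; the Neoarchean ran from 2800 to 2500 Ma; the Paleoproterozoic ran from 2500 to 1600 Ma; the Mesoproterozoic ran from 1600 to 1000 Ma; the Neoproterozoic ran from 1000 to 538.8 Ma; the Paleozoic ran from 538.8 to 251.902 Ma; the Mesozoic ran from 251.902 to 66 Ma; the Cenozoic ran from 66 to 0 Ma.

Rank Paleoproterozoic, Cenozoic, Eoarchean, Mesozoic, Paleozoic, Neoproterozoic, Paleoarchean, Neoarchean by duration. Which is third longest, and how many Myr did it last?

Eoarchean, 431 million years

Start − end for each: Paleoproterozoic 2500 − 1600 = 900; Cenozoic 66 − 0 = 66; Eoarchean 4031 − 3600 = 431; Mesozoic 251.902 − 66 = 185.902; Paleozoic 538.8 − 251.902 = 286.898; Neoproterozoic 1000 − 538.8 = 461.2; Paleoarchean 3600 − 3200 = 400; Neoarchean 2800 − 2500 = 300.
Ranking these from longest: Paleoproterozoic > Neoproterozoic > Eoarchean > Paleoarchean > Neoarchean > Paleozoic > Mesozoic > Cenozoic.
Position 3 in that ranking is Eoarchean, which lasted 431 Myr.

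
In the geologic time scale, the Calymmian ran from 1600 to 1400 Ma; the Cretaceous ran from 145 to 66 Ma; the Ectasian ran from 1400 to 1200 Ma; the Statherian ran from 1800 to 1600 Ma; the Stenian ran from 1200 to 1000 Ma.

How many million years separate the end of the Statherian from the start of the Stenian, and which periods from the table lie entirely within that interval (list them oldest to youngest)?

The Statherian closes at 1600 Ma and the Stenian opens at 1200 Ma, so the interval is 1600 − 1200 = 400 Myr.
A period fits inside if it starts at or after 1600 Ma and ends at or before 1200 Ma; oldest first that gives Calymmian, Ectasian.

400 million years; Calymmian, Ectasian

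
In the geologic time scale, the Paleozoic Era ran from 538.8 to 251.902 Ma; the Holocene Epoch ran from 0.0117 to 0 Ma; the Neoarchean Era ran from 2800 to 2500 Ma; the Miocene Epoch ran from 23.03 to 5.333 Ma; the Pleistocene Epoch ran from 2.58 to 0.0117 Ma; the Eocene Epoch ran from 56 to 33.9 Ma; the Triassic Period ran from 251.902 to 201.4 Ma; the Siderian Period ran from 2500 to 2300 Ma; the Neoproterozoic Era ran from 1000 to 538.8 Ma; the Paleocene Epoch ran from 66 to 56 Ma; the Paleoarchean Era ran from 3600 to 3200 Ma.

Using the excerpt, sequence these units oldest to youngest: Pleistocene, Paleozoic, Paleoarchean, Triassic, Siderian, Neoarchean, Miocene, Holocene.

Read off each span (Ma): Pleistocene 2.58–0.0117; Paleozoic 538.8–251.902; Paleoarchean 3600–3200; Triassic 251.902–201.4; Siderian 2500–2300; Neoarchean 2800–2500; Miocene 23.03–5.333; Holocene 0.0117–0.
Larger Ma is older, so oldest→youngest is Paleoarchean, Neoarchean, Siderian, Paleozoic, Triassic, Miocene, Pleistocene, Holocene.

Paleoarchean → Neoarchean → Siderian → Paleozoic → Triassic → Miocene → Pleistocene → Holocene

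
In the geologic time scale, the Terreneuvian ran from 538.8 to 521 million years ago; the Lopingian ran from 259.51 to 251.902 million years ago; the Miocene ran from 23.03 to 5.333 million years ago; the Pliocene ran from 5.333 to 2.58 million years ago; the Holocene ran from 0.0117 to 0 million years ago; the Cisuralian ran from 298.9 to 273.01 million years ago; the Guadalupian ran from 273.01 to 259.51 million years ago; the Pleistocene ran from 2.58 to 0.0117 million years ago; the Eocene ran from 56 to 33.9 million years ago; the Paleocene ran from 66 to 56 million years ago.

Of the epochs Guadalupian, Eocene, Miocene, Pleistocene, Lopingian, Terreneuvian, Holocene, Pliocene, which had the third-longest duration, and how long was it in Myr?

Start − end for each: Guadalupian 273.01 − 259.51 = 13.5; Eocene 56 − 33.9 = 22.1; Miocene 23.03 − 5.333 = 17.697; Pleistocene 2.58 − 0.0117 = 2.5683; Lopingian 259.51 − 251.902 = 7.608; Terreneuvian 538.8 − 521 = 17.8; Holocene 0.0117 − 0 = 0.0117; Pliocene 5.333 − 2.58 = 2.753.
Ranking these from longest: Eocene > Terreneuvian > Miocene > Guadalupian > Lopingian > Pliocene > Pleistocene > Holocene.
Position 3 in that ranking is Miocene, which lasted 17.697 Myr.

Miocene, 17.697 million years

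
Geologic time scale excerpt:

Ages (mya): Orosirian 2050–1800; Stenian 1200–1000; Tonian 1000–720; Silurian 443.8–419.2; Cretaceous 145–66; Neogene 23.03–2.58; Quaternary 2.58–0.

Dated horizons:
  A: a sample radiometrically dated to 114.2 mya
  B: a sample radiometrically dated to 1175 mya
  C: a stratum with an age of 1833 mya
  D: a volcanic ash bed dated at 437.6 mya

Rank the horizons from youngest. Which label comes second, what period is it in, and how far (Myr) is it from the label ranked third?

D, in the Silurian; 737.4 million years to B

Sorted youngest-first by Ma: A (114.2), D (437.6), B (1175), C (1833).
The second youngest is D at 437.6 Ma, which lies in 443.8–419.2 Ma: the Silurian.
The third youngest is B at 1175 Ma; separation = |437.6 − 1175| = 737.4 Myr.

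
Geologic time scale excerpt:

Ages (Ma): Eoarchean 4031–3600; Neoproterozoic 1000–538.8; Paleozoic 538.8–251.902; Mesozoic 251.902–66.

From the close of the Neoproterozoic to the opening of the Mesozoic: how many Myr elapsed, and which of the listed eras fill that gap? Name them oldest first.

End of Neoproterozoic = 538.8 Ma; start of Mesozoic = 251.902 Ma.
Gap = 538.8 − 251.902 = 286.898 Myr.
Eras wholly inside 538.8–251.902 Ma: Paleozoic (538.8–251.902).

286.898 million years; Paleozoic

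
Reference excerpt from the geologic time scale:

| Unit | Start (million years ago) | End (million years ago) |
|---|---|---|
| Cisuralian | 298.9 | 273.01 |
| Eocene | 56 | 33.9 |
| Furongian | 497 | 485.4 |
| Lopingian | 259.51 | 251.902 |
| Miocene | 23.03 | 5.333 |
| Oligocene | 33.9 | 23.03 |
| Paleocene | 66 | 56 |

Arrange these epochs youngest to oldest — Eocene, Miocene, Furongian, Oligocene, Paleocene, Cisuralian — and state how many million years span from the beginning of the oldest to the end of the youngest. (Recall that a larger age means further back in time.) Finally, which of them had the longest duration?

Start ages (Ma): Furongian 497, Cisuralian 298.9, Paleocene 66, Eocene 56, Oligocene 33.9, Miocene 23.03.
Ordered youngest to oldest: Miocene, Oligocene, Eocene, Paleocene, Cisuralian, Furongian.
Span = 497 − 5.333 = 491.667 Myr.
Durations: Cisuralian 25.89, Furongian 11.6, Eocene 22.1, Miocene 17.697, Oligocene 10.87, Paleocene 10 → longest is Cisuralian (25.89 Myr).

Miocene → Oligocene → Eocene → Paleocene → Cisuralian → Furongian; total span 491.667 Myr; longest is Cisuralian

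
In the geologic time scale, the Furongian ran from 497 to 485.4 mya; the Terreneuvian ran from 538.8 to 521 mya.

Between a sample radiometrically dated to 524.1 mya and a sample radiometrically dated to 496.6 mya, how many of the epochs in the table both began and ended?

0

Checking each listed span, none has both start < 524.1 Ma and end > 496.6 Ma — every epoch straddles one of the two dates or lies outside them — so the count is 0.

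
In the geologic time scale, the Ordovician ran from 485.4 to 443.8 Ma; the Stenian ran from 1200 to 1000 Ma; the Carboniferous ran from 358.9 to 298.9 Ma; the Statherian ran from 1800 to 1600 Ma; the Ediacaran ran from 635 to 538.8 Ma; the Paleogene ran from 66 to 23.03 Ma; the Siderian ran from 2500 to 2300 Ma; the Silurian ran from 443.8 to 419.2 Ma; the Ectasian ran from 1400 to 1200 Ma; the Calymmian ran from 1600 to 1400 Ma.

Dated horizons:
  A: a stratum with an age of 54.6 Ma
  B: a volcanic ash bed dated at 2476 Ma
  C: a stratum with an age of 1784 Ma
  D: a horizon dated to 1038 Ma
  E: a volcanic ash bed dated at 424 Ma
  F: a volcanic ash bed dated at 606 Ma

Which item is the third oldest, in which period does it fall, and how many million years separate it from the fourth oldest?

Larger Ma means older, so oldest first: B 2476 > C 1784 > D 1038 > F 606 > E 424 > A 54.6.
Counting 3 along gives D (1038 Ma); the excerpt puts that inside the Stenian, 1200–1000 Ma.
Next in line is F (606 Ma), and 1038 − 606 = 432 Myr.

D, in the Stenian; 432 million years to F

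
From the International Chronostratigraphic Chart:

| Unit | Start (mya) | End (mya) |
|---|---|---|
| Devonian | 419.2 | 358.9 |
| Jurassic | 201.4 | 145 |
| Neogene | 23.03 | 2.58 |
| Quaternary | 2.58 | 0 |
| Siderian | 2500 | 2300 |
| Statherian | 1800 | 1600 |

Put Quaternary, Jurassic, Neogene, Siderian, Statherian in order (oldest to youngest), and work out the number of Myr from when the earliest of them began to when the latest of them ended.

Siderian → Statherian → Jurassic → Neogene → Quaternary; total span 2500 Myr

Start ages (Ma): Siderian 2500, Statherian 1800, Jurassic 201.4, Neogene 23.03, Quaternary 2.58.
Ordered oldest to youngest: Siderian, Statherian, Jurassic, Neogene, Quaternary.
Span = 2500 − 0 = 2500 Myr.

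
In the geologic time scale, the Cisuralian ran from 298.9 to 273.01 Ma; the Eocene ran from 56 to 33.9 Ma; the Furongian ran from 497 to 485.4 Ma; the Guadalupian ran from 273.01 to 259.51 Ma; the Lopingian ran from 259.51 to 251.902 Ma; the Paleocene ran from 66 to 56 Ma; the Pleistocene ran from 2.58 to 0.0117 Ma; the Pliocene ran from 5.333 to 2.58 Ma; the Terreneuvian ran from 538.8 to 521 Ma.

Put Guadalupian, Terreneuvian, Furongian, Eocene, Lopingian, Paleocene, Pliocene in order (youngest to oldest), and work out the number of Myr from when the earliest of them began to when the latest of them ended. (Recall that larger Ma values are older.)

Start ages (Ma): Terreneuvian 538.8, Furongian 497, Guadalupian 273.01, Lopingian 259.51, Paleocene 66, Eocene 56, Pliocene 5.333.
Ordered youngest to oldest: Pliocene, Eocene, Paleocene, Lopingian, Guadalupian, Furongian, Terreneuvian.
Span = 538.8 − 2.58 = 536.22 Myr.

Pliocene → Eocene → Paleocene → Lopingian → Guadalupian → Furongian → Terreneuvian; total span 536.22 Myr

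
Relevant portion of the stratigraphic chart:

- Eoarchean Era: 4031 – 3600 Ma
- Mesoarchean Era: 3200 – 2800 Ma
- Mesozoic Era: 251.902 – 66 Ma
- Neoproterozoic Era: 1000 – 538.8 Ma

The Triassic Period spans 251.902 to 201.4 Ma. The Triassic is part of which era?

The Triassic (251.902–201.4 Ma) lies entirely within 251.902–66 Ma, the Mesozoic Era.

Mesozoic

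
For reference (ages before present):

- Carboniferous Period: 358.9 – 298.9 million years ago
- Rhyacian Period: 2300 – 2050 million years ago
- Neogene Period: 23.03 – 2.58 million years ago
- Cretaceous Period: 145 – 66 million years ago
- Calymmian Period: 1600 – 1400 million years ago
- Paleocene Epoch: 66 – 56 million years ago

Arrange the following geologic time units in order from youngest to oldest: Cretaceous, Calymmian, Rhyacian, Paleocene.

Read off each span (Ma): Cretaceous 145–66; Calymmian 1600–1400; Rhyacian 2300–2050; Paleocene 66–56.
Larger Ma is older, so oldest→youngest is Rhyacian, Calymmian, Cretaceous, Paleocene; reverse it for youngest→oldest.

Paleocene, then Cretaceous, then Calymmian, then Rhyacian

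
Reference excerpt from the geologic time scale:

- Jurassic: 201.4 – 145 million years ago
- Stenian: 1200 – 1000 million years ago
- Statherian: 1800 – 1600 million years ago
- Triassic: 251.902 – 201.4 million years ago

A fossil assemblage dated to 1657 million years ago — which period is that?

Statherian

1657 Ma lies between 1800 and 1600 Ma, so it falls in the Statherian.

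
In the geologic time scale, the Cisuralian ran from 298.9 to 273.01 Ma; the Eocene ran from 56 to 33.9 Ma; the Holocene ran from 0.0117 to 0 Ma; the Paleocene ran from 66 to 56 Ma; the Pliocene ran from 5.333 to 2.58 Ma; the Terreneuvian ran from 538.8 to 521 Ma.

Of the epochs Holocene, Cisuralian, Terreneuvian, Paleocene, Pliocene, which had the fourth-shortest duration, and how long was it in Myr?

Terreneuvian, 17.8 million years

Start − end for each: Holocene 0.0117 − 0 = 0.0117; Cisuralian 298.9 − 273.01 = 25.89; Terreneuvian 538.8 − 521 = 17.8; Paleocene 66 − 56 = 10; Pliocene 5.333 − 2.58 = 2.753.
Ranking these from shortest: Holocene < Pliocene < Paleocene < Terreneuvian < Cisuralian.
Position 4 in that ranking is Terreneuvian, which lasted 17.8 Myr.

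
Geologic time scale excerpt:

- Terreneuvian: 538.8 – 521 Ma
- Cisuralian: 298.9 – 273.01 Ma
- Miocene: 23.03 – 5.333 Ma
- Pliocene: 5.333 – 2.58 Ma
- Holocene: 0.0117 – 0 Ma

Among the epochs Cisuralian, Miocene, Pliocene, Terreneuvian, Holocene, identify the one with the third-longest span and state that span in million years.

Miocene, 17.697 million years

Start − end for each: Cisuralian 298.9 − 273.01 = 25.89; Miocene 23.03 − 5.333 = 17.697; Pliocene 5.333 − 2.58 = 2.753; Terreneuvian 538.8 − 521 = 17.8; Holocene 0.0117 − 0 = 0.0117.
Ranking these from longest: Cisuralian > Terreneuvian > Miocene > Pliocene > Holocene.
Position 3 in that ranking is Miocene, which lasted 17.697 Myr.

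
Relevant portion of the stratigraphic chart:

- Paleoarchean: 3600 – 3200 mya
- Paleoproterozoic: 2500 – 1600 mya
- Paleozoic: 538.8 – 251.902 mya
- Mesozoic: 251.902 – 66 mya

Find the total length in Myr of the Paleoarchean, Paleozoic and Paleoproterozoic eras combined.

1586.898 million years

Duration is start − end for each: (3600 − 3200) + (538.8 − 251.902) + (2500 − 1600).
That is 400 + 286.898 + 900, which totals 1586.898 million years.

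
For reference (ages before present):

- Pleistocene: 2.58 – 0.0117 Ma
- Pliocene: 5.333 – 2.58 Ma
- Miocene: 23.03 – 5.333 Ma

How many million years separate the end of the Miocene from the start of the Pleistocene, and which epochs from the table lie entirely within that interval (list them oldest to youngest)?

2.753 million years; Pliocene

End of Miocene = 5.333 Ma; start of Pleistocene = 2.58 Ma.
Gap = 5.333 − 2.58 = 2.753 Myr.
Epochs wholly inside 5.333–2.58 Ma: Pliocene (5.333–2.58).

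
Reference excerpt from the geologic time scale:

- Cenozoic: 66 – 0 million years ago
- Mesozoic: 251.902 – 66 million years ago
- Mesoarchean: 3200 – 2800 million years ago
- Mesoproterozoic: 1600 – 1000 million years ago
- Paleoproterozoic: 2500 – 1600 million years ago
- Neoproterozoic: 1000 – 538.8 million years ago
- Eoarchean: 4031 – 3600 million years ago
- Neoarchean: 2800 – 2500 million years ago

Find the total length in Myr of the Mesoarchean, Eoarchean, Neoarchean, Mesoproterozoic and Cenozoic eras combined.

Duration is start − end for each: (3200 − 2800) + (4031 − 3600) + (2800 − 2500) + (1600 − 1000) + (66 − 0).
That is 400 + 431 + 300 + 600 + 66, which totals 1797 million years.

1797 million years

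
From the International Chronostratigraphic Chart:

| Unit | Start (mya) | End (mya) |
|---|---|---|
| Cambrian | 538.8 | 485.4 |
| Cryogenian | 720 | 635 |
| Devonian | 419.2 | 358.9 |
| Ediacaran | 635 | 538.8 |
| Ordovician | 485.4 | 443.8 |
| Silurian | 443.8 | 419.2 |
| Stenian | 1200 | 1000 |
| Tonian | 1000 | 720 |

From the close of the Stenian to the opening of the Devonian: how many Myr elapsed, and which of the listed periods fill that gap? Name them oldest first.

The Stenian closes at 1000 Ma and the Devonian opens at 419.2 Ma, so the interval is 1000 − 419.2 = 580.8 Myr.
A period fits inside if it starts at or after 1000 Ma and ends at or before 419.2 Ma; oldest first that gives Tonian, Cryogenian, Ediacaran, Cambrian, Ordovician, Silurian.

580.8 million years; Tonian, Cryogenian, Ediacaran, Cambrian, Ordovician, Silurian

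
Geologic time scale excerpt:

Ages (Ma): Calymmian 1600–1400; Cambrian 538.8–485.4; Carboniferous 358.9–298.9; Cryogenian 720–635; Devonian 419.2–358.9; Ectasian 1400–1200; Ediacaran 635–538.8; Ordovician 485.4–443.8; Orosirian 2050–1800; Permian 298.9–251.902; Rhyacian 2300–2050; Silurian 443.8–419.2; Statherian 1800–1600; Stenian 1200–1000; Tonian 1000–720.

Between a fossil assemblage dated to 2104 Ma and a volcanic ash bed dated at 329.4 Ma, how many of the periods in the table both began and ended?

The older date is 2104 Ma and the younger is 329.4 Ma.
Periods with start < 2104 and end > 329.4 Ma: Orosirian (2050–1800), Statherian (1800–1600), Calymmian (1600–1400), Ectasian (1400–1200), Stenian (1200–1000), Tonian (1000–720), Cryogenian (720–635), Ediacaran (635–538.8), Cambrian (538.8–485.4), Ordovician (485.4–443.8), Silurian (443.8–419.2), Devonian (419.2–358.9).
That is 12 complete periods.

12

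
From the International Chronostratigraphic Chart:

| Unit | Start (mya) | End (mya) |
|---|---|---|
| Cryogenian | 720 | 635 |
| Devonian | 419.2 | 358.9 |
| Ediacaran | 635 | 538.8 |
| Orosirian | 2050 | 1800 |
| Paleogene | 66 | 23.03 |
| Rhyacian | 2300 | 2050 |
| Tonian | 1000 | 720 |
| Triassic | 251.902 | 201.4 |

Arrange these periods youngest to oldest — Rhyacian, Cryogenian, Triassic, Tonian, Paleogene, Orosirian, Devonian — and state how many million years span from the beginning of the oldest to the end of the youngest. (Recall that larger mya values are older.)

Paleogene → Triassic → Devonian → Cryogenian → Tonian → Orosirian → Rhyacian; total span 2276.97 Myr

Start ages (Ma): Rhyacian 2300, Orosirian 2050, Tonian 1000, Cryogenian 720, Devonian 419.2, Triassic 251.902, Paleogene 66.
Ordered youngest to oldest: Paleogene, Triassic, Devonian, Cryogenian, Tonian, Orosirian, Rhyacian.
Span = 2300 − 23.03 = 2276.97 Myr.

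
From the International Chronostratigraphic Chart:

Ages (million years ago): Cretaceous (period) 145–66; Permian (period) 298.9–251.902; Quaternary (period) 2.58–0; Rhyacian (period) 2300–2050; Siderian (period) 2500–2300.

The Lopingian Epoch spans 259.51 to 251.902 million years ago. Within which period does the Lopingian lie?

Permian

The Lopingian (259.51–251.902 Ma) lies entirely within 298.9–251.902 Ma, the Permian Period.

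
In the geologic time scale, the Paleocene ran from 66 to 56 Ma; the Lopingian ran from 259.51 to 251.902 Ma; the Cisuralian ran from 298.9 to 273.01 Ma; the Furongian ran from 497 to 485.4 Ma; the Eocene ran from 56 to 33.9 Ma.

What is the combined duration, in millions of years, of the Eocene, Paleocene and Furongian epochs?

Each duration: Eocene = 22.1; Paleocene = 10; Furongian = 11.6.
Sum: 22.1 + 10 + 11.6 = 43.7 Myr.

43.7 million years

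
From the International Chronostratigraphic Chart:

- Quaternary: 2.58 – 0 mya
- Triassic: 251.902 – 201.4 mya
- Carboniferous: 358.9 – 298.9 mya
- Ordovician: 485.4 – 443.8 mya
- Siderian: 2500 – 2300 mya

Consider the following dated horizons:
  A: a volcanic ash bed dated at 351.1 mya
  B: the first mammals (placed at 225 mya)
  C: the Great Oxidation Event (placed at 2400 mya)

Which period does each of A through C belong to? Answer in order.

A: 351.1 Ma lies in 358.9–298.9 Ma, so Carboniferous.
B: 225 Ma lies in 251.902–201.4 Ma, so Triassic.
C: 2400 Ma lies in 2500–2300 Ma, so Siderian.

A — Carboniferous; B — Triassic; C — Siderian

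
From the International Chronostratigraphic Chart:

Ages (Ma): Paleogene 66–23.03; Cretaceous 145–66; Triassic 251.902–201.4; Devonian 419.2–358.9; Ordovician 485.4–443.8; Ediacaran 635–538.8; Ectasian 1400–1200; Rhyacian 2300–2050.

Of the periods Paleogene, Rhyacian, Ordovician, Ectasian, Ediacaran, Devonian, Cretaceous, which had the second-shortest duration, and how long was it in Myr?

Durations: Paleogene 42.97; Rhyacian 250; Ordovician 41.6; Ectasian 200; Ediacaran 96.2; Devonian 60.3; Cretaceous 79 Myr.
Sorted shortest-first: Ordovician (41.6), Paleogene (42.97), Devonian (60.3), Cretaceous (79), Ediacaran (96.2), Ectasian (200), Rhyacian (250).
The second shortest is Paleogene at 42.97 Myr.

Paleogene, 42.97 million years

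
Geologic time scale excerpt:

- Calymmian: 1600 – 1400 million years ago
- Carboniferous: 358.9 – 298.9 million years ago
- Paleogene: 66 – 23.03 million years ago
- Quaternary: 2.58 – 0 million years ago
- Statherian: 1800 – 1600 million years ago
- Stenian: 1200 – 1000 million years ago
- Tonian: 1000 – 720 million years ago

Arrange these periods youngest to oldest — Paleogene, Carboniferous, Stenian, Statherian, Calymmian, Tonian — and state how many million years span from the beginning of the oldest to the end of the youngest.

Paleogene → Carboniferous → Tonian → Stenian → Calymmian → Statherian; total span 1776.97 Myr

Start ages (Ma): Statherian 1800, Calymmian 1600, Stenian 1200, Tonian 1000, Carboniferous 358.9, Paleogene 66.
Ordered youngest to oldest: Paleogene, Carboniferous, Tonian, Stenian, Calymmian, Statherian.
Span = 1800 − 23.03 = 1776.97 Myr.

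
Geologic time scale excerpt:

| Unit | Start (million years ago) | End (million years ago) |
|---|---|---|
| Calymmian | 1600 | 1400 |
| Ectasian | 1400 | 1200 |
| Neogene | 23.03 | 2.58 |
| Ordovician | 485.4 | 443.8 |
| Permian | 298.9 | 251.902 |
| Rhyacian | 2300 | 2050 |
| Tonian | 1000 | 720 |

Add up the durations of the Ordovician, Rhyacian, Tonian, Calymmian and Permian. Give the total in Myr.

Duration is start − end for each: (485.4 − 443.8) + (2300 − 2050) + (1000 − 720) + (1600 − 1400) + (298.9 − 251.902).
That is 41.6 + 250 + 280 + 200 + 46.998, which totals 818.598 million years.

818.598 million years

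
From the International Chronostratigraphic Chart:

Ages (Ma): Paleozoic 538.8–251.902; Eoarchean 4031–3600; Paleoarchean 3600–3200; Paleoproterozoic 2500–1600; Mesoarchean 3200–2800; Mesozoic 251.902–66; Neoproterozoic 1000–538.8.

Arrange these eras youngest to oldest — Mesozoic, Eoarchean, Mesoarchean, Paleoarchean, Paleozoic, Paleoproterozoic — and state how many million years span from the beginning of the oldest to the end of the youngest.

Mesozoic, Paleozoic, Paleoproterozoic, Mesoarchean, Paleoarchean, Eoarchean; total span 3965 Myr

From the excerpt: Mesozoic 251.902–66; Eoarchean 4031–3600; Mesoarchean 3200–2800; Paleoarchean 3600–3200; Paleozoic 538.8–251.902; Paleoproterozoic 2500–1600 (Ma).
Larger Ma is earlier, so the oldest is Eoarchean and the youngest is Mesozoic; youngest to oldest: Mesozoic, Paleozoic, Paleoproterozoic, Mesoarchean, Paleoarchean, Eoarchean.
Oldest start 4031 minus youngest end 66 gives 3965 Myr overall.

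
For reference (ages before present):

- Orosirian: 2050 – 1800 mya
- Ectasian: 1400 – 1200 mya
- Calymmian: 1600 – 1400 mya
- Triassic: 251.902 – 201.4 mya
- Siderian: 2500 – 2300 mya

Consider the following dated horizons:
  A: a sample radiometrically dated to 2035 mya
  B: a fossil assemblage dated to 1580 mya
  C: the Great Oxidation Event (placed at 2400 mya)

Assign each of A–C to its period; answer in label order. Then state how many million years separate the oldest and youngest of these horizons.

A — Orosirian; B — Calymmian; C — Siderian; span 820 million years

A: 2035 Ma lies in 2050–1800 Ma, so Orosirian.
B: 1580 Ma lies in 1600–1400 Ma, so Calymmian.
C: 2400 Ma lies in 2500–2300 Ma, so Siderian.
Oldest = 2400 Ma, youngest = 1580 Ma → span 820 Myr.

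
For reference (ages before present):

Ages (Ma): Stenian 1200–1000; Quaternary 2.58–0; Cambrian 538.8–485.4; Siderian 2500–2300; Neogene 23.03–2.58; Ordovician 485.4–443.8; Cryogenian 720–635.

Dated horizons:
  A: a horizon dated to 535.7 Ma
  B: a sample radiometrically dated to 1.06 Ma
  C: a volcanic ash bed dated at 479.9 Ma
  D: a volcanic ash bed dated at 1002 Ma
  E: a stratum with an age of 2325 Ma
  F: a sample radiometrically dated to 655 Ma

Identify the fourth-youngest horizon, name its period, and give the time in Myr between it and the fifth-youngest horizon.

F, in the Cryogenian; 347 million years to D

Smaller Ma means younger, so youngest first: B 1.06 < C 479.9 < A 535.7 < F 655 < D 1002 < E 2325.
Counting 4 along gives F (655 Ma); the excerpt puts that inside the Cryogenian, 720–635 Ma.
Next in line is D (1002 Ma), and 1002 − 655 = 347 Myr.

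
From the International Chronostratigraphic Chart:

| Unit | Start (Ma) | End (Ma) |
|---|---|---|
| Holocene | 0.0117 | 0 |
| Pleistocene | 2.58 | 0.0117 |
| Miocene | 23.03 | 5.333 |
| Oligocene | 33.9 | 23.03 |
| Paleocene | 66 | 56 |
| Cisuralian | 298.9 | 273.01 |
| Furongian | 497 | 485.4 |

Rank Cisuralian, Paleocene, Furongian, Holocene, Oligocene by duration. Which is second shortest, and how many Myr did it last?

Paleocene, 10 million years

Start − end for each: Cisuralian 298.9 − 273.01 = 25.89; Paleocene 66 − 56 = 10; Furongian 497 − 485.4 = 11.6; Holocene 0.0117 − 0 = 0.0117; Oligocene 33.9 − 23.03 = 10.87.
Ranking these from shortest: Holocene < Paleocene < Oligocene < Furongian < Cisuralian.
Position 2 in that ranking is Paleocene, which lasted 10 Myr.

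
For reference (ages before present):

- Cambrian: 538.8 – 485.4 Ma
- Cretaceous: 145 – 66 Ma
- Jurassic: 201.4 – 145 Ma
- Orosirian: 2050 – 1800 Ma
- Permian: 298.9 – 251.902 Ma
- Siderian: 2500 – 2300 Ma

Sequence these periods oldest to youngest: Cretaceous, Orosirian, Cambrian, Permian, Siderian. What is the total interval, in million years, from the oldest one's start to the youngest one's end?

Siderian, Orosirian, Cambrian, Permian, Cretaceous; total span 2434 Myr

Start ages (Ma): Siderian 2500, Orosirian 2050, Cambrian 538.8, Permian 298.9, Cretaceous 145.
Ordered oldest to youngest: Siderian, Orosirian, Cambrian, Permian, Cretaceous.
Span = 2500 − 66 = 2434 Myr.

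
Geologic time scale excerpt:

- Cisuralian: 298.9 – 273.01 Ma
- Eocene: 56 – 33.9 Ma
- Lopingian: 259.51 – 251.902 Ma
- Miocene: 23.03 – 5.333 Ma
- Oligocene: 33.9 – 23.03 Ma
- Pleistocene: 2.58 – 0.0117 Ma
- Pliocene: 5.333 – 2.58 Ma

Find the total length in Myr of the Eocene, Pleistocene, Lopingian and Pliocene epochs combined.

Each duration: Eocene = 22.1; Pleistocene = 2.5683; Lopingian = 7.608; Pliocene = 2.753.
Sum: 22.1 + 2.5683 + 7.608 + 2.753 = 35.0293 Myr.

35.0293 million years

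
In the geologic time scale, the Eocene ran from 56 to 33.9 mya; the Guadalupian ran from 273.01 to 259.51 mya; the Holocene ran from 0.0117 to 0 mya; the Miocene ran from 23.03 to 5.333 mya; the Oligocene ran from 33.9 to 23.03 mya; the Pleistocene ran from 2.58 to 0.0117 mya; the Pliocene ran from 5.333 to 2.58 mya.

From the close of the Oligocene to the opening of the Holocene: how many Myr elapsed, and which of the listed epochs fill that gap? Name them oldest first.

23.0183 million years; Miocene, Pliocene, Pleistocene

The Oligocene closes at 23.03 Ma and the Holocene opens at 0.0117 Ma, so the interval is 23.03 − 0.0117 = 23.0183 Myr.
An epoch fits inside if it starts at or after 23.03 Ma and ends at or before 0.0117 Ma; oldest first that gives Miocene, Pliocene, Pleistocene.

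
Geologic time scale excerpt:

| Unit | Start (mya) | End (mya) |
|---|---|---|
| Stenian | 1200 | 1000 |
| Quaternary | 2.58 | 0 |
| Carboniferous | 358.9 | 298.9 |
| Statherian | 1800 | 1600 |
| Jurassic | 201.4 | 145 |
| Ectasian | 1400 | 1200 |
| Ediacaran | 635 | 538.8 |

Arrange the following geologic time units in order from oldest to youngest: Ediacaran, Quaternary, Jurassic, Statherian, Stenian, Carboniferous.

Sorting by start age (descending Ma, since larger Ma = older): Statherian began 1800, Stenian began 1200, Ediacaran began 635, Carboniferous began 358.9, Jurassic began 201.4, Quaternary began 2.58.

Statherian, Stenian, Ediacaran, Carboniferous, Jurassic, Quaternary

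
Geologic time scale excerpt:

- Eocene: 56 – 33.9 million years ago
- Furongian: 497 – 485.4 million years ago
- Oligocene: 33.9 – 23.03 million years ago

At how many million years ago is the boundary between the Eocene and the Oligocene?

33.9 million years ago

The Eocene ends and the Oligocene begins at 33.9 million years ago.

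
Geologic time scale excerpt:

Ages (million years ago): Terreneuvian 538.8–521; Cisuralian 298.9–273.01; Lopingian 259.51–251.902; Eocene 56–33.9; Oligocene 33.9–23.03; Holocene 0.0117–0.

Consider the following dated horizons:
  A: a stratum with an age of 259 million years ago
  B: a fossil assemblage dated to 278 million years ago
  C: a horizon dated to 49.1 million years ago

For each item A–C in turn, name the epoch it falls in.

A: 259 Ma lies in 259.51–251.902 Ma, so Lopingian.
B: 278 Ma lies in 298.9–273.01 Ma, so Cisuralian.
C: 49.1 Ma lies in 56–33.9 Ma, so Eocene.

A — Lopingian; B — Cisuralian; C — Eocene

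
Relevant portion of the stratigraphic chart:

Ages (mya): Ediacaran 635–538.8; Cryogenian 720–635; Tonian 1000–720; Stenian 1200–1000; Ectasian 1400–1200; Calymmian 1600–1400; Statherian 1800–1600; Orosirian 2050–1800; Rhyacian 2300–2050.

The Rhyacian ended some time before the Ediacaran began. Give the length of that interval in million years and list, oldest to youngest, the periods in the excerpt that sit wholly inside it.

1415 million years; Orosirian, Statherian, Calymmian, Ectasian, Stenian, Tonian, Cryogenian

The Rhyacian closes at 2050 Ma and the Ediacaran opens at 635 Ma, so the interval is 2050 − 635 = 1415 Myr.
A period fits inside if it starts at or after 2050 Ma and ends at or before 635 Ma; oldest first that gives Orosirian, Statherian, Calymmian, Ectasian, Stenian, Tonian, Cryogenian.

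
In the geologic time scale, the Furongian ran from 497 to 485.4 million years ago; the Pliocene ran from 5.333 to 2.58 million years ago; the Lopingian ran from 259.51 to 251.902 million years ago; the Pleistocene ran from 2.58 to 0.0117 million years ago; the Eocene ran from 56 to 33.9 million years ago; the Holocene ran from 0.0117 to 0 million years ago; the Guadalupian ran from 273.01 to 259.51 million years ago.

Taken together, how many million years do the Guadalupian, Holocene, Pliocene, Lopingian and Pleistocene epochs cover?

26.441 million years

Duration is start − end for each: (273.01 − 259.51) + (0.0117 − 0) + (5.333 − 2.58) + (259.51 − 251.902) + (2.58 − 0.0117).
That is 13.5 + 0.0117 + 2.753 + 7.608 + 2.5683, which totals 26.441 million years.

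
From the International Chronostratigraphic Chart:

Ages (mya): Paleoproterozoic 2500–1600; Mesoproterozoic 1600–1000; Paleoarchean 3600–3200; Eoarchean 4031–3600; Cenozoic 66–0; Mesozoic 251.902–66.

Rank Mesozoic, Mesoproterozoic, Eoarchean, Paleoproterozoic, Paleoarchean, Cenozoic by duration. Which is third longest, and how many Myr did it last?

Eoarchean, 431 million years

Durations: Mesozoic 185.902; Mesoproterozoic 600; Eoarchean 431; Paleoproterozoic 900; Paleoarchean 400; Cenozoic 66 Myr.
Sorted longest-first: Paleoproterozoic (900), Mesoproterozoic (600), Eoarchean (431), Paleoarchean (400), Mesozoic (185.902), Cenozoic (66).
The third longest is Eoarchean at 431 Myr.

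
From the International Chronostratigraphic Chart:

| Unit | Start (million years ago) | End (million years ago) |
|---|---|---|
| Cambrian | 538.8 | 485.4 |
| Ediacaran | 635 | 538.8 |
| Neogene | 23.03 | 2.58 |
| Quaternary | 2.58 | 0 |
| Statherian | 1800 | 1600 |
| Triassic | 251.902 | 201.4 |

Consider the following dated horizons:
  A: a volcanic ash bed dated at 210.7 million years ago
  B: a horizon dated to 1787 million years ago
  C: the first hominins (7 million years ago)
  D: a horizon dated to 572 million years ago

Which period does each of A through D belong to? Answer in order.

A — Triassic; B — Statherian; C — Neogene; D — Ediacaran

Match each age against the start–end ranges in the excerpt: A = 210.7 Ma → Triassic (251.902–201.4); B = 1787 Ma → Statherian (1800–1600); C = 7 Ma → Neogene (23.03–2.58); D = 572 Ma → Ediacaran (635–538.8).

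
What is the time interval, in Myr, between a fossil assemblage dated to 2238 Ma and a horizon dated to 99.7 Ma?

2138.3 million years

2238 − 99.7 = 2138.3 million years.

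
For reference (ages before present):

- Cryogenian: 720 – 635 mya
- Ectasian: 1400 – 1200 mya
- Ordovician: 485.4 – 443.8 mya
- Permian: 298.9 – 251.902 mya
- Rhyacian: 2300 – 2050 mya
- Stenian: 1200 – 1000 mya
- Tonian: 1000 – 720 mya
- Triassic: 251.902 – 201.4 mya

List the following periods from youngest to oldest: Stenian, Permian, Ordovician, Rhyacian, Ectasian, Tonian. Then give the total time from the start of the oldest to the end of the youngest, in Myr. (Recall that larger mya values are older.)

From the excerpt: Stenian 1200–1000; Permian 298.9–251.902; Ordovician 485.4–443.8; Rhyacian 2300–2050; Ectasian 1400–1200; Tonian 1000–720 (Ma).
Larger Ma is earlier, so the oldest is Rhyacian and the youngest is Permian; youngest to oldest: Permian, Ordovician, Tonian, Stenian, Ectasian, Rhyacian.
Oldest start 2300 minus youngest end 251.902 gives 2048.098 Myr overall.

Permian → Ordovician → Tonian → Stenian → Ectasian → Rhyacian; total span 2048.098 Myr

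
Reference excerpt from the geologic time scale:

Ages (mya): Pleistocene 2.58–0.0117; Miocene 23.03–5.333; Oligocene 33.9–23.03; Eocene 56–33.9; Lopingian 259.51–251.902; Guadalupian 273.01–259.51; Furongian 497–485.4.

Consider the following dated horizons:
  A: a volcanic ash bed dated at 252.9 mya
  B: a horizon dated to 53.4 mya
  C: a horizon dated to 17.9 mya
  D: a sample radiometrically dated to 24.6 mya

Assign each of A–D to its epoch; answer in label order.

A: 252.9 Ma lies in 259.51–251.902 Ma, so Lopingian.
B: 53.4 Ma lies in 56–33.9 Ma, so Eocene.
C: 17.9 Ma lies in 23.03–5.333 Ma, so Miocene.
D: 24.6 Ma lies in 33.9–23.03 Ma, so Oligocene.

A — Lopingian; B — Eocene; C — Miocene; D — Oligocene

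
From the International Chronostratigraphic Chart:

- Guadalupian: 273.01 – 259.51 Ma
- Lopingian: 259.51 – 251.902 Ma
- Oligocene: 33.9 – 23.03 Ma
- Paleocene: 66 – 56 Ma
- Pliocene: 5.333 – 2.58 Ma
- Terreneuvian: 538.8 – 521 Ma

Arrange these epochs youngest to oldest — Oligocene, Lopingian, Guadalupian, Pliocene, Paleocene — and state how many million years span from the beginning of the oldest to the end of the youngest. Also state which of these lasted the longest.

Pliocene, Oligocene, Paleocene, Lopingian, Guadalupian; total span 270.43 Myr; longest is Guadalupian

From the excerpt: Oligocene 33.9–23.03; Lopingian 259.51–251.902; Guadalupian 273.01–259.51; Pliocene 5.333–2.58; Paleocene 66–56 (Ma).
Larger Ma is earlier, so the oldest is Guadalupian and the youngest is Pliocene; youngest to oldest: Pliocene, Oligocene, Paleocene, Lopingian, Guadalupian.
Oldest start 273.01 minus youngest end 2.58 gives 270.43 Myr overall.
Individual lengths (start − end): Oligocene 10.87; Pliocene 2.753; Paleocene 10; Lopingian 7.608; Guadalupian 13.5. The largest is Guadalupian at 13.5 Myr.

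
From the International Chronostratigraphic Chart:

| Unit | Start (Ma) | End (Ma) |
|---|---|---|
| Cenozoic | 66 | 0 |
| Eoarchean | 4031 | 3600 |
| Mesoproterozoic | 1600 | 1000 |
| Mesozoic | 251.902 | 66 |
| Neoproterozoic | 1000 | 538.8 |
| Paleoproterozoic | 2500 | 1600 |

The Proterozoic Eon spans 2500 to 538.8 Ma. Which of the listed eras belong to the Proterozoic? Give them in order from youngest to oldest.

Eras with both bounds inside 2500–538.8 Ma: Neoproterozoic (1000–538.8), Mesoproterozoic (1600–1000), Paleoproterozoic (2500–1600).

Neoproterozoic, Mesoproterozoic, Paleoproterozoic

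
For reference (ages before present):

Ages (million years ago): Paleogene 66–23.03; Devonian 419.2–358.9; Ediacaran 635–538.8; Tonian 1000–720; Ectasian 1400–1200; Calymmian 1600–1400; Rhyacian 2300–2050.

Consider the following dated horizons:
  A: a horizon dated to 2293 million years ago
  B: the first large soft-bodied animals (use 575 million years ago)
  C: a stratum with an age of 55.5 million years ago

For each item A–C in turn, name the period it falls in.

A — Rhyacian; B — Ediacaran; C — Paleogene

Match each age against the start–end ranges in the excerpt: A = 2293 Ma → Rhyacian (2300–2050); B = 575 Ma → Ediacaran (635–538.8); C = 55.5 Ma → Paleogene (66–23.03).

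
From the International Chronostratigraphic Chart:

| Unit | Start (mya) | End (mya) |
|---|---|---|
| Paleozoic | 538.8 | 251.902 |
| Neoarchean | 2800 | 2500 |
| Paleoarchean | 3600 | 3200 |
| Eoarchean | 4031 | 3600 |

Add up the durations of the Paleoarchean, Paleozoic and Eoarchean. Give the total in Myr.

Each duration: Paleoarchean = 400; Paleozoic = 286.898; Eoarchean = 431.
Sum: 400 + 286.898 + 431 = 1117.898 Myr.

1117.898 million years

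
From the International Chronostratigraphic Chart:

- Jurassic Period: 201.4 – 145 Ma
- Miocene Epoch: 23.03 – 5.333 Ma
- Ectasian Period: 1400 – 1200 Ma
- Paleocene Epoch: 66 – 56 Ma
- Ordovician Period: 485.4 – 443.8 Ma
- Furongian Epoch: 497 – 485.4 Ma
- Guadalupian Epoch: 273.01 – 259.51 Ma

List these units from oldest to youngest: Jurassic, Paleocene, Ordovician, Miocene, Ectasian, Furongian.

The oldest of these is Ectasian (starts 1400 Ma) and the youngest is Miocene (ends 5.333 Ma).
In between, by decreasing start age: Furongian (497), Ordovician (485.4), Jurassic (201.4), Paleocene (66).

Ectasian, then Furongian, then Ordovician, then Jurassic, then Paleocene, then Miocene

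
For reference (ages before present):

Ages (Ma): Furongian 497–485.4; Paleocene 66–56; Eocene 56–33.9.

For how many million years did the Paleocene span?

10 million years

66 − 56 = 10 million years.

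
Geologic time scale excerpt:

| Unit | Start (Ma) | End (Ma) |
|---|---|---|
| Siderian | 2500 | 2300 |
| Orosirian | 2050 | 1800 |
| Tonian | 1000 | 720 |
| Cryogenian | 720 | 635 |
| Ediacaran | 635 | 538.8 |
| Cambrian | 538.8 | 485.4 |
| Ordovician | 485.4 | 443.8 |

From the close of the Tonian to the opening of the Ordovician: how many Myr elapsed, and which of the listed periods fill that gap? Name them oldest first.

The Tonian closes at 720 Ma and the Ordovician opens at 485.4 Ma, so the interval is 720 − 485.4 = 234.6 Myr.
A period fits inside if it starts at or after 720 Ma and ends at or before 485.4 Ma; oldest first that gives Cryogenian, Ediacaran, Cambrian.

234.6 million years; Cryogenian, Ediacaran, Cambrian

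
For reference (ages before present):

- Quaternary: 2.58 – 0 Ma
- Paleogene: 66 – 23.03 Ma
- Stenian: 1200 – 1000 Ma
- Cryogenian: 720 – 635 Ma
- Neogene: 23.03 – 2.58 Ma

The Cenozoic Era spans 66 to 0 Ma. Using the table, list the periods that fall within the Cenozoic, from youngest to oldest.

Periods with both bounds inside 66–0 Ma: Quaternary (2.58–0), Neogene (23.03–2.58), Paleogene (66–23.03).

Quaternary, Neogene, Paleogene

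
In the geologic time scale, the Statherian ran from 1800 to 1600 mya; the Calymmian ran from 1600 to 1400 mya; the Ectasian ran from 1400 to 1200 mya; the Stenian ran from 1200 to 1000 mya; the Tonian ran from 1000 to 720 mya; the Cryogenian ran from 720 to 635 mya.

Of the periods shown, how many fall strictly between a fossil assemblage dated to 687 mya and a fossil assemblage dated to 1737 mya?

1737 Ma sits inside the Statherian (1800–1600) and 687 Ma inside the Cryogenian (720–635); neither of those is wholly between the two dates.
The listed periods lying completely between them are Calymmian, Ectasian, Stenian, Tonian — 4 in all.

4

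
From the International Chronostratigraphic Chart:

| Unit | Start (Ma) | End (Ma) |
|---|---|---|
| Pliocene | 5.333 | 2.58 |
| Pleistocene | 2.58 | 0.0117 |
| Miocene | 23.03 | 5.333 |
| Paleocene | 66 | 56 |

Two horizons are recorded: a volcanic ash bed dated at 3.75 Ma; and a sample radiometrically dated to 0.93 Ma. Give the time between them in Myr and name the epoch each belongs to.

Elapsed time: 3.75 − 0.93 = 2.82 Myr.
3.75 Ma lies within 5.333–2.58 Ma: Pliocene.
0.93 Ma lies within 2.58–0.0117 Ma: Pleistocene.

2.82 million years apart; the first in the Pliocene, the second in the Pleistocene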